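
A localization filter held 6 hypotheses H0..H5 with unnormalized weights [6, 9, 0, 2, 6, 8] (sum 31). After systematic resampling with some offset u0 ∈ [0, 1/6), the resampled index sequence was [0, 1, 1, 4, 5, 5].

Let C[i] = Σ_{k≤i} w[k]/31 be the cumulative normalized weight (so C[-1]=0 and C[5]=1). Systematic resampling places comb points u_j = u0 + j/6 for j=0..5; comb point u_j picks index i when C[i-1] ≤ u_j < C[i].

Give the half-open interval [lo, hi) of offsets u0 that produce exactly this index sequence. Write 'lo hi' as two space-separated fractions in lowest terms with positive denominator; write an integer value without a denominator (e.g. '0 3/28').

C = [6/31, 15/31, 15/31, 17/31, 23/31, 1]
j=0 picked index 0: u0 ∈ [0, 6/31)
j=1 picked index 1: u0 ∈ [5/186, 59/186)
j=2 picked index 1: u0 ∈ [-13/93, 14/93)
j=3 picked index 4: u0 ∈ [3/62, 15/62)
j=4 picked index 5: u0 ∈ [7/93, 1/3)
j=5 picked index 5: u0 ∈ [-17/186, 1/6)
intersection: [7/93, 14/93)

7/93 14/93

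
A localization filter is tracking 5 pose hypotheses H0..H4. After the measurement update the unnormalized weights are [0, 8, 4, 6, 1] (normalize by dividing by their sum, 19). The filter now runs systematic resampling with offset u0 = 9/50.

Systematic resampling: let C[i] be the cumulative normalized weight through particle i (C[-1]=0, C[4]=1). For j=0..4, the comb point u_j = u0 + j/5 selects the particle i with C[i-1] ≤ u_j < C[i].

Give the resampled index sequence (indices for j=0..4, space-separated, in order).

C = [0, 8/19, 12/19, 18/19, 1]
j=0: u_0=9/50 ∈ [0, 8/19) → index 1
j=1: u_1=19/50 ∈ [0, 8/19) → index 1
j=2: u_2=29/50 ∈ [8/19, 12/19) → index 2
j=3: u_3=39/50 ∈ [12/19, 18/19) → index 3
j=4: u_4=49/50 ∈ [18/19, 1) → index 4

1 1 2 3 4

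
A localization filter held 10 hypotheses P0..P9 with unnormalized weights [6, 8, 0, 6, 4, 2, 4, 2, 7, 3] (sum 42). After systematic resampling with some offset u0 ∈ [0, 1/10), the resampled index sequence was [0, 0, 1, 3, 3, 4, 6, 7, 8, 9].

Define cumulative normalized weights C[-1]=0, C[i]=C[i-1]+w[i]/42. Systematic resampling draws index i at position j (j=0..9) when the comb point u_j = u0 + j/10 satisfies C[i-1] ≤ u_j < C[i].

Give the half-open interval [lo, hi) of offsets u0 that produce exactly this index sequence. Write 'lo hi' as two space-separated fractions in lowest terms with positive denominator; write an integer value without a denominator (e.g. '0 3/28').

1/30 3/70

C = [1/7, 1/3, 1/3, 10/21, 4/7, 13/21, 5/7, 16/21, 13/14, 1]
j=0 picked index 0: u0 ∈ [0, 1/7)
j=1 picked index 0: u0 ∈ [-1/10, 3/70)
j=2 picked index 1: u0 ∈ [-2/35, 2/15)
j=3 picked index 3: u0 ∈ [1/30, 37/210)
j=4 picked index 3: u0 ∈ [-1/15, 8/105)
j=5 picked index 4: u0 ∈ [-1/42, 1/14)
j=6 picked index 6: u0 ∈ [2/105, 4/35)
j=7 picked index 7: u0 ∈ [1/70, 13/210)
j=8 picked index 8: u0 ∈ [-4/105, 9/70)
j=9 picked index 9: u0 ∈ [1/35, 1/10)
intersection: [1/30, 3/70)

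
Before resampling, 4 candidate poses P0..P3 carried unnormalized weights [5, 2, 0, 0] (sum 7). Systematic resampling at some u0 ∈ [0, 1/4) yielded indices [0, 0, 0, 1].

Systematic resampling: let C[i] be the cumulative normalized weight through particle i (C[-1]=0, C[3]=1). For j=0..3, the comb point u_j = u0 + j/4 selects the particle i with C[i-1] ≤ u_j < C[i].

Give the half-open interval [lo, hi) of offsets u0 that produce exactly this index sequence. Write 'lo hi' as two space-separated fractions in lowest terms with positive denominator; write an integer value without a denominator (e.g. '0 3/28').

C = [5/7, 1, 1, 1]
j=0 picked index 0: u0 ∈ [0, 5/7)
j=1 picked index 0: u0 ∈ [-1/4, 13/28)
j=2 picked index 0: u0 ∈ [-1/2, 3/14)
j=3 picked index 1: u0 ∈ [-1/28, 1/4)
intersection: [0, 3/14)

0 3/14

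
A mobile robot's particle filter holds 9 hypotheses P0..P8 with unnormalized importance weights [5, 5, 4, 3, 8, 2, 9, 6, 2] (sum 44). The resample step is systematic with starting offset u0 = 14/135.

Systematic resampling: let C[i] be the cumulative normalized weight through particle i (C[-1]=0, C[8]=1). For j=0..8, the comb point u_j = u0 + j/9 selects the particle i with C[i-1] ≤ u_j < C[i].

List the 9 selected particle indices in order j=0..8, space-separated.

0 1 3 4 4 6 6 7 8

C = [5/44, 5/22, 7/22, 17/44, 25/44, 27/44, 9/11, 21/22, 1]
j=0: u_0=14/135 ∈ [0, 5/44) → index 0
j=1: u_1=29/135 ∈ [5/44, 5/22) → index 1
j=2: u_2=44/135 ∈ [7/22, 17/44) → index 3
j=3: u_3=59/135 ∈ [17/44, 25/44) → index 4
j=4: u_4=74/135 ∈ [17/44, 25/44) → index 4
j=5: u_5=89/135 ∈ [27/44, 9/11) → index 6
j=6: u_6=104/135 ∈ [27/44, 9/11) → index 6
j=7: u_7=119/135 ∈ [9/11, 21/22) → index 7
j=8: u_8=134/135 ∈ [21/22, 1) → index 8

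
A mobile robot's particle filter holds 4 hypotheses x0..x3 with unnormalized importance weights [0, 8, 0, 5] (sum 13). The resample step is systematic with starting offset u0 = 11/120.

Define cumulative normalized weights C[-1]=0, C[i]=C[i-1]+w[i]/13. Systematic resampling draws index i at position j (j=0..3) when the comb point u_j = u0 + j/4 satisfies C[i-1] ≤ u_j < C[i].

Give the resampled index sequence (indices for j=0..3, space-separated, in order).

1 1 1 3

C = [0, 8/13, 8/13, 1]
j=0: u_0=11/120 ∈ [0, 8/13) → index 1
j=1: u_1=41/120 ∈ [0, 8/13) → index 1
j=2: u_2=71/120 ∈ [0, 8/13) → index 1
j=3: u_3=101/120 ∈ [8/13, 1) → index 3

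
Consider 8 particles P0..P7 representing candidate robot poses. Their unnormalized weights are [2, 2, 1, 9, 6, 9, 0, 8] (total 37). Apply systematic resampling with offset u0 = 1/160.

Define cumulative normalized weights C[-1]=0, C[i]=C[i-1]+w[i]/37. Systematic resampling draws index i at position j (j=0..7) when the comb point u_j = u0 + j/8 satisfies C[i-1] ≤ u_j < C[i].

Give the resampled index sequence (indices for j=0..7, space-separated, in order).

0 2 3 4 4 5 5 7

C = [2/37, 4/37, 5/37, 14/37, 20/37, 29/37, 29/37, 1]
j=0: u_0=1/160 ∈ [0, 2/37) → index 0
j=1: u_1=21/160 ∈ [4/37, 5/37) → index 2
j=2: u_2=41/160 ∈ [5/37, 14/37) → index 3
j=3: u_3=61/160 ∈ [14/37, 20/37) → index 4
j=4: u_4=81/160 ∈ [14/37, 20/37) → index 4
j=5: u_5=101/160 ∈ [20/37, 29/37) → index 5
j=6: u_6=121/160 ∈ [20/37, 29/37) → index 5
j=7: u_7=141/160 ∈ [29/37, 1) → index 7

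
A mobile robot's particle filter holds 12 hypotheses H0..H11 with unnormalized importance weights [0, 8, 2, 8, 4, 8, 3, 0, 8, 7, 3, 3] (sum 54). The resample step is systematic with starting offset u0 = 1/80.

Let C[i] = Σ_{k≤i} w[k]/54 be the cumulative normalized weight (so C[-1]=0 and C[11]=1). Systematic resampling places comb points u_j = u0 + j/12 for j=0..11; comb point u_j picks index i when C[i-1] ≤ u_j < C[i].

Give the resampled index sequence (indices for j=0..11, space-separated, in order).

C = [0, 4/27, 5/27, 1/3, 11/27, 5/9, 11/18, 11/18, 41/54, 8/9, 17/18, 1]
j=0: u_0=1/80 ∈ [0, 4/27) → index 1
j=1: u_1=23/240 ∈ [0, 4/27) → index 1
j=2: u_2=43/240 ∈ [4/27, 5/27) → index 2
j=3: u_3=21/80 ∈ [5/27, 1/3) → index 3
j=4: u_4=83/240 ∈ [1/3, 11/27) → index 4
j=5: u_5=103/240 ∈ [11/27, 5/9) → index 5
j=6: u_6=41/80 ∈ [11/27, 5/9) → index 5
j=7: u_7=143/240 ∈ [5/9, 11/18) → index 6
j=8: u_8=163/240 ∈ [11/18, 41/54) → index 8
j=9: u_9=61/80 ∈ [41/54, 8/9) → index 9
j=10: u_10=203/240 ∈ [41/54, 8/9) → index 9
j=11: u_11=223/240 ∈ [8/9, 17/18) → index 10

1 1 2 3 4 5 5 6 8 9 9 10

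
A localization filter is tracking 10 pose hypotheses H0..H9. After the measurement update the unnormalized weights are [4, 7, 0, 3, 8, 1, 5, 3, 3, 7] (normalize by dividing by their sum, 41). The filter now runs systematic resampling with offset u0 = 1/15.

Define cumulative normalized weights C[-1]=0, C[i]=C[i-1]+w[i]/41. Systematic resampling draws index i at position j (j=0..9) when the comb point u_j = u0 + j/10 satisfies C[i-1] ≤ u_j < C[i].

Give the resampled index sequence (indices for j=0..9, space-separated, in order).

0 1 1 4 4 6 6 8 9 9

C = [4/41, 11/41, 11/41, 14/41, 22/41, 23/41, 28/41, 31/41, 34/41, 1]
j=0: u_0=1/15 ∈ [0, 4/41) → index 0
j=1: u_1=1/6 ∈ [4/41, 11/41) → index 1
j=2: u_2=4/15 ∈ [4/41, 11/41) → index 1
j=3: u_3=11/30 ∈ [14/41, 22/41) → index 4
j=4: u_4=7/15 ∈ [14/41, 22/41) → index 4
j=5: u_5=17/30 ∈ [23/41, 28/41) → index 6
j=6: u_6=2/3 ∈ [23/41, 28/41) → index 6
j=7: u_7=23/30 ∈ [31/41, 34/41) → index 8
j=8: u_8=13/15 ∈ [34/41, 1) → index 9
j=9: u_9=29/30 ∈ [34/41, 1) → index 9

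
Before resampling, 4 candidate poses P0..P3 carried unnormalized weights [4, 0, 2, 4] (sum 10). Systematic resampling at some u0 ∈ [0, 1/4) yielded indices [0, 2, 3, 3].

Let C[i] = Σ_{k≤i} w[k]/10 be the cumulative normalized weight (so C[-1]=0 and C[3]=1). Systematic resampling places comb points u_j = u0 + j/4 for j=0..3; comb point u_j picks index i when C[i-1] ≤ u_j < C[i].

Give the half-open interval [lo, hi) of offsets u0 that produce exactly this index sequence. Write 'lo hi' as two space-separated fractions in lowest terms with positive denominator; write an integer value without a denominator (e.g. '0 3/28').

3/20 1/4

C = [2/5, 2/5, 3/5, 1]
j=0 picked index 0: u0 ∈ [0, 2/5)
j=1 picked index 2: u0 ∈ [3/20, 7/20)
j=2 picked index 3: u0 ∈ [1/10, 1/2)
j=3 picked index 3: u0 ∈ [-3/20, 1/4)
intersection: [3/20, 1/4)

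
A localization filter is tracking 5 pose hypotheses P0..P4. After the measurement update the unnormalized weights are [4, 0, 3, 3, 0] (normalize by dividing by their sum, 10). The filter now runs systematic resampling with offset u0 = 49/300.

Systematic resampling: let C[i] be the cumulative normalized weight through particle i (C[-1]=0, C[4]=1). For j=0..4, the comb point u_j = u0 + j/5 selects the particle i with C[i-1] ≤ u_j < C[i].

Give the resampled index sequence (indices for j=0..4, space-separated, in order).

C = [2/5, 2/5, 7/10, 1, 1]
j=0: u_0=49/300 ∈ [0, 2/5) → index 0
j=1: u_1=109/300 ∈ [0, 2/5) → index 0
j=2: u_2=169/300 ∈ [2/5, 7/10) → index 2
j=3: u_3=229/300 ∈ [7/10, 1) → index 3
j=4: u_4=289/300 ∈ [7/10, 1) → index 3

0 0 2 3 3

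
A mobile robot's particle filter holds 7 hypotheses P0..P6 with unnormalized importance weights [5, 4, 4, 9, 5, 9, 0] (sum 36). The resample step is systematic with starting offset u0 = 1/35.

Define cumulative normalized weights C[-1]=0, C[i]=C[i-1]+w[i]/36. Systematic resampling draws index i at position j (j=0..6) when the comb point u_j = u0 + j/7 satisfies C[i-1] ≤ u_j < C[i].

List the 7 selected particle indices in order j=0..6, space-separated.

0 1 2 3 3 4 5

C = [5/36, 1/4, 13/36, 11/18, 3/4, 1, 1]
j=0: u_0=1/35 ∈ [0, 5/36) → index 0
j=1: u_1=6/35 ∈ [5/36, 1/4) → index 1
j=2: u_2=11/35 ∈ [1/4, 13/36) → index 2
j=3: u_3=16/35 ∈ [13/36, 11/18) → index 3
j=4: u_4=3/5 ∈ [13/36, 11/18) → index 3
j=5: u_5=26/35 ∈ [11/18, 3/4) → index 4
j=6: u_6=31/35 ∈ [3/4, 1) → index 5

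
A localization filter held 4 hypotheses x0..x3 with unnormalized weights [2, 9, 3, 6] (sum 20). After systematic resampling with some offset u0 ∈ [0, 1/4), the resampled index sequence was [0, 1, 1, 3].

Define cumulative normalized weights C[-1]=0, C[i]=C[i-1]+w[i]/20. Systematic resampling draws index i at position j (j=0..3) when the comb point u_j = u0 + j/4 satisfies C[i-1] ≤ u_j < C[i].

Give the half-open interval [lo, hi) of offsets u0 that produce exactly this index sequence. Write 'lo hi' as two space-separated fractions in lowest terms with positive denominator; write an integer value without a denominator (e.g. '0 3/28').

C = [1/10, 11/20, 7/10, 1]
j=0 picked index 0: u0 ∈ [0, 1/10)
j=1 picked index 1: u0 ∈ [-3/20, 3/10)
j=2 picked index 1: u0 ∈ [-2/5, 1/20)
j=3 picked index 3: u0 ∈ [-1/20, 1/4)
intersection: [0, 1/20)

0 1/20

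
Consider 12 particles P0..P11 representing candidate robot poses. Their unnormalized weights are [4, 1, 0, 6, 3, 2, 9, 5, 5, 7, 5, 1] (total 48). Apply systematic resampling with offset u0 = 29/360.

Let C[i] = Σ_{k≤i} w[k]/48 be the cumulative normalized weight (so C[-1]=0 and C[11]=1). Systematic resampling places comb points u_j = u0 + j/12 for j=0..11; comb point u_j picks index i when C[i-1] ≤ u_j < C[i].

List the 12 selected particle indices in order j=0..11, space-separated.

0 3 4 5 6 6 7 8 9 9 10 11

C = [1/12, 5/48, 5/48, 11/48, 7/24, 1/3, 25/48, 5/8, 35/48, 7/8, 47/48, 1]
j=0: u_0=29/360 ∈ [0, 1/12) → index 0
j=1: u_1=59/360 ∈ [5/48, 11/48) → index 3
j=2: u_2=89/360 ∈ [11/48, 7/24) → index 4
j=3: u_3=119/360 ∈ [7/24, 1/3) → index 5
j=4: u_4=149/360 ∈ [1/3, 25/48) → index 6
j=5: u_5=179/360 ∈ [1/3, 25/48) → index 6
j=6: u_6=209/360 ∈ [25/48, 5/8) → index 7
j=7: u_7=239/360 ∈ [5/8, 35/48) → index 8
j=8: u_8=269/360 ∈ [35/48, 7/8) → index 9
j=9: u_9=299/360 ∈ [35/48, 7/8) → index 9
j=10: u_10=329/360 ∈ [7/8, 47/48) → index 10
j=11: u_11=359/360 ∈ [47/48, 1) → index 11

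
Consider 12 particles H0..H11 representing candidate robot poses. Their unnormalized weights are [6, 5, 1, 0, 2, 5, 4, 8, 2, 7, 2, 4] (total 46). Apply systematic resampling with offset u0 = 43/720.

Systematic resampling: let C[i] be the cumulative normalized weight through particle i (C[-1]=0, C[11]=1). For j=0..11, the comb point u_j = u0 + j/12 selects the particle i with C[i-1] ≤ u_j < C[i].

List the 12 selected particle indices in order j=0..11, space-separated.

C = [3/23, 11/46, 6/23, 6/23, 7/23, 19/46, 1/2, 31/46, 33/46, 20/23, 21/23, 1]
j=0: u_0=43/720 ∈ [0, 3/23) → index 0
j=1: u_1=103/720 ∈ [3/23, 11/46) → index 1
j=2: u_2=163/720 ∈ [3/23, 11/46) → index 1
j=3: u_3=223/720 ∈ [7/23, 19/46) → index 5
j=4: u_4=283/720 ∈ [7/23, 19/46) → index 5
j=5: u_5=343/720 ∈ [19/46, 1/2) → index 6
j=6: u_6=403/720 ∈ [1/2, 31/46) → index 7
j=7: u_7=463/720 ∈ [1/2, 31/46) → index 7
j=8: u_8=523/720 ∈ [33/46, 20/23) → index 9
j=9: u_9=583/720 ∈ [33/46, 20/23) → index 9
j=10: u_10=643/720 ∈ [20/23, 21/23) → index 10
j=11: u_11=703/720 ∈ [21/23, 1) → index 11

0 1 1 5 5 6 7 7 9 9 10 11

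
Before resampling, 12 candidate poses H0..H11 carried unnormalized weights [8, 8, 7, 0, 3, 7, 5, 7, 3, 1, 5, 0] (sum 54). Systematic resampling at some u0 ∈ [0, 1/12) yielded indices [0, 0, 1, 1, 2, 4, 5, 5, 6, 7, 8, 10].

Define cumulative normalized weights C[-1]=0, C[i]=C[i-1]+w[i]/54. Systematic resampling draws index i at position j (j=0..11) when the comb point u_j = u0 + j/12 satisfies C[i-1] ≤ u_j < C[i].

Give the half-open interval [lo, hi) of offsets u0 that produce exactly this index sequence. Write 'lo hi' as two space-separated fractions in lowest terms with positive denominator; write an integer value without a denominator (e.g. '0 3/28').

1/108 1/36

C = [4/27, 8/27, 23/54, 23/54, 13/27, 11/18, 19/27, 5/6, 8/9, 49/54, 1, 1]
j=0 picked index 0: u0 ∈ [0, 4/27)
j=1 picked index 0: u0 ∈ [-1/12, 7/108)
j=2 picked index 1: u0 ∈ [-1/54, 7/54)
j=3 picked index 1: u0 ∈ [-11/108, 5/108)
j=4 picked index 2: u0 ∈ [-1/27, 5/54)
j=5 picked index 4: u0 ∈ [1/108, 7/108)
j=6 picked index 5: u0 ∈ [-1/54, 1/9)
j=7 picked index 5: u0 ∈ [-11/108, 1/36)
j=8 picked index 6: u0 ∈ [-1/18, 1/27)
j=9 picked index 7: u0 ∈ [-5/108, 1/12)
j=10 picked index 8: u0 ∈ [0, 1/18)
j=11 picked index 10: u0 ∈ [-1/108, 1/12)
intersection: [1/108, 1/36)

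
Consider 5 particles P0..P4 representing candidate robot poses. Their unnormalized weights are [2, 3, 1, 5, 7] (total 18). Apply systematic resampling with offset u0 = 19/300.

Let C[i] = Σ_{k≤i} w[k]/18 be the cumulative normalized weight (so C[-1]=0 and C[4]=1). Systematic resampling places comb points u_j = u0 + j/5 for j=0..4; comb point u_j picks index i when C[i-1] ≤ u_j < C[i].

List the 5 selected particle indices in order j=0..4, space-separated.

C = [1/9, 5/18, 1/3, 11/18, 1]
j=0: u_0=19/300 ∈ [0, 1/9) → index 0
j=1: u_1=79/300 ∈ [1/9, 5/18) → index 1
j=2: u_2=139/300 ∈ [1/3, 11/18) → index 3
j=3: u_3=199/300 ∈ [11/18, 1) → index 4
j=4: u_4=259/300 ∈ [11/18, 1) → index 4

0 1 3 4 4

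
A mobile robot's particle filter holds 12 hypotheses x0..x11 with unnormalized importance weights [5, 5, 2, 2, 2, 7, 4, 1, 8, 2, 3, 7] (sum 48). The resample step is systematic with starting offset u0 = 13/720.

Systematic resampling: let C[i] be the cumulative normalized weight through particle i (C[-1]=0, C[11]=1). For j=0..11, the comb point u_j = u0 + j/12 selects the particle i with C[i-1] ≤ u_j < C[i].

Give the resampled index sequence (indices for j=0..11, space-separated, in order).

C = [5/48, 5/24, 1/4, 7/24, 1/3, 23/48, 9/16, 7/12, 3/4, 19/24, 41/48, 1]
j=0: u_0=13/720 ∈ [0, 5/48) → index 0
j=1: u_1=73/720 ∈ [0, 5/48) → index 0
j=2: u_2=133/720 ∈ [5/48, 5/24) → index 1
j=3: u_3=193/720 ∈ [1/4, 7/24) → index 3
j=4: u_4=253/720 ∈ [1/3, 23/48) → index 5
j=5: u_5=313/720 ∈ [1/3, 23/48) → index 5
j=6: u_6=373/720 ∈ [23/48, 9/16) → index 6
j=7: u_7=433/720 ∈ [7/12, 3/4) → index 8
j=8: u_8=493/720 ∈ [7/12, 3/4) → index 8
j=9: u_9=553/720 ∈ [3/4, 19/24) → index 9
j=10: u_10=613/720 ∈ [19/24, 41/48) → index 10
j=11: u_11=673/720 ∈ [41/48, 1) → index 11

0 0 1 3 5 5 6 8 8 9 10 11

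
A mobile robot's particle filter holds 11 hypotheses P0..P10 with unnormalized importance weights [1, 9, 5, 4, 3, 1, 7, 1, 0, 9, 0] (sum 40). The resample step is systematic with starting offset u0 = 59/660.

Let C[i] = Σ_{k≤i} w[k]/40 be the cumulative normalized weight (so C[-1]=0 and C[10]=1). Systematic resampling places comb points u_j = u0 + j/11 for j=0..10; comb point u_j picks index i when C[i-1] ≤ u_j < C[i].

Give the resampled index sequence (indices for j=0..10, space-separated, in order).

1 1 2 2 3 4 6 6 9 9 9

C = [1/40, 1/4, 3/8, 19/40, 11/20, 23/40, 3/4, 31/40, 31/40, 1, 1]
j=0: u_0=59/660 ∈ [1/40, 1/4) → index 1
j=1: u_1=119/660 ∈ [1/40, 1/4) → index 1
j=2: u_2=179/660 ∈ [1/4, 3/8) → index 2
j=3: u_3=239/660 ∈ [1/4, 3/8) → index 2
j=4: u_4=299/660 ∈ [3/8, 19/40) → index 3
j=5: u_5=359/660 ∈ [19/40, 11/20) → index 4
j=6: u_6=419/660 ∈ [23/40, 3/4) → index 6
j=7: u_7=479/660 ∈ [23/40, 3/4) → index 6
j=8: u_8=49/60 ∈ [31/40, 1) → index 9
j=9: u_9=599/660 ∈ [31/40, 1) → index 9
j=10: u_10=659/660 ∈ [31/40, 1) → index 9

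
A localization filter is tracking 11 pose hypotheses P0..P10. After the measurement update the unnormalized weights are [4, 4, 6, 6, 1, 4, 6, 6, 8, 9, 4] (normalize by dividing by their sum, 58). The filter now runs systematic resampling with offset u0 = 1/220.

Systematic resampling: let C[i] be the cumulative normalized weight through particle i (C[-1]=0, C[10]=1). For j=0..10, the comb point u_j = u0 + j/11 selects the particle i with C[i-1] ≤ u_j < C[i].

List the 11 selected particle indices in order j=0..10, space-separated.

0 1 2 3 5 6 7 8 8 9 9

C = [2/29, 4/29, 7/29, 10/29, 21/58, 25/58, 31/58, 37/58, 45/58, 27/29, 1]
j=0: u_0=1/220 ∈ [0, 2/29) → index 0
j=1: u_1=21/220 ∈ [2/29, 4/29) → index 1
j=2: u_2=41/220 ∈ [4/29, 7/29) → index 2
j=3: u_3=61/220 ∈ [7/29, 10/29) → index 3
j=4: u_4=81/220 ∈ [21/58, 25/58) → index 5
j=5: u_5=101/220 ∈ [25/58, 31/58) → index 6
j=6: u_6=11/20 ∈ [31/58, 37/58) → index 7
j=7: u_7=141/220 ∈ [37/58, 45/58) → index 8
j=8: u_8=161/220 ∈ [37/58, 45/58) → index 8
j=9: u_9=181/220 ∈ [45/58, 27/29) → index 9
j=10: u_10=201/220 ∈ [45/58, 27/29) → index 9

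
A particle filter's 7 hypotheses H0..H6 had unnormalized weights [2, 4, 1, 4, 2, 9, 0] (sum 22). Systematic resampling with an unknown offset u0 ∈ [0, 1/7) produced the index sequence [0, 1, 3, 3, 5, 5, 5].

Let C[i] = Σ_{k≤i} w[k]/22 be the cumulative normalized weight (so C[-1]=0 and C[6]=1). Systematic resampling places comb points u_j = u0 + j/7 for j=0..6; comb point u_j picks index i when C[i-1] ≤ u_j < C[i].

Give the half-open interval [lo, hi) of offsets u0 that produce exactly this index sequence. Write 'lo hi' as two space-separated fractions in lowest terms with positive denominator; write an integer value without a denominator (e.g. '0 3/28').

5/154 1/14

C = [1/11, 3/11, 7/22, 1/2, 13/22, 1, 1]
j=0 picked index 0: u0 ∈ [0, 1/11)
j=1 picked index 1: u0 ∈ [-4/77, 10/77)
j=2 picked index 3: u0 ∈ [5/154, 3/14)
j=3 picked index 3: u0 ∈ [-17/154, 1/14)
j=4 picked index 5: u0 ∈ [3/154, 3/7)
j=5 picked index 5: u0 ∈ [-19/154, 2/7)
j=6 picked index 5: u0 ∈ [-41/154, 1/7)
intersection: [5/154, 1/14)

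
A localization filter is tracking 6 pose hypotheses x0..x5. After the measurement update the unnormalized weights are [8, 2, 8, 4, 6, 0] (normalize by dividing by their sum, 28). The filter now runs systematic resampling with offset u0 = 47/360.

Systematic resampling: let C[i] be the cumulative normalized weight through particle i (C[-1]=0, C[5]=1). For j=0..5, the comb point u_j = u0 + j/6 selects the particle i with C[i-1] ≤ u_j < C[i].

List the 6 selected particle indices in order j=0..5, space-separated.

0 1 2 2 4 4

C = [2/7, 5/14, 9/14, 11/14, 1, 1]
j=0: u_0=47/360 ∈ [0, 2/7) → index 0
j=1: u_1=107/360 ∈ [2/7, 5/14) → index 1
j=2: u_2=167/360 ∈ [5/14, 9/14) → index 2
j=3: u_3=227/360 ∈ [5/14, 9/14) → index 2
j=4: u_4=287/360 ∈ [11/14, 1) → index 4
j=5: u_5=347/360 ∈ [11/14, 1) → index 4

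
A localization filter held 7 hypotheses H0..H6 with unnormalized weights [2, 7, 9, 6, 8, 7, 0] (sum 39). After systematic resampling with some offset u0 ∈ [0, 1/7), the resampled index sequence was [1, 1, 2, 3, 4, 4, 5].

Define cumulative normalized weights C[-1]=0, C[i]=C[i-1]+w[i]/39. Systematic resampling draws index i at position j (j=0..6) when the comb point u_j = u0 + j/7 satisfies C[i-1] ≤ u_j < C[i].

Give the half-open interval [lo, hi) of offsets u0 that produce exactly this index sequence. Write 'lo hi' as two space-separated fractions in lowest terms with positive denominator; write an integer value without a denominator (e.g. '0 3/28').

C = [2/39, 3/13, 6/13, 8/13, 32/39, 1, 1]
j=0 picked index 1: u0 ∈ [2/39, 3/13)
j=1 picked index 1: u0 ∈ [-25/273, 8/91)
j=2 picked index 2: u0 ∈ [-5/91, 16/91)
j=3 picked index 3: u0 ∈ [3/91, 17/91)
j=4 picked index 4: u0 ∈ [4/91, 68/273)
j=5 picked index 4: u0 ∈ [-9/91, 29/273)
j=6 picked index 5: u0 ∈ [-10/273, 1/7)
intersection: [2/39, 8/91)

2/39 8/91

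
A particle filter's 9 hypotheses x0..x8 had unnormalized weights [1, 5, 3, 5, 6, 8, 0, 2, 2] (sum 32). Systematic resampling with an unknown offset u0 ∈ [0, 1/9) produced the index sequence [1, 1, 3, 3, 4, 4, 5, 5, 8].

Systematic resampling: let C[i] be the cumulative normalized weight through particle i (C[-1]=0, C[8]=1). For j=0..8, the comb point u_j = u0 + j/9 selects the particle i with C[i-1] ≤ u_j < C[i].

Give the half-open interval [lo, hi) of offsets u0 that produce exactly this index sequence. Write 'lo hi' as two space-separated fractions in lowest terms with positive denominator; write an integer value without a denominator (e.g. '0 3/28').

C = [1/32, 3/16, 9/32, 7/16, 5/8, 7/8, 7/8, 15/16, 1]
j=0 picked index 1: u0 ∈ [1/32, 3/16)
j=1 picked index 1: u0 ∈ [-23/288, 11/144)
j=2 picked index 3: u0 ∈ [17/288, 31/144)
j=3 picked index 3: u0 ∈ [-5/96, 5/48)
j=4 picked index 4: u0 ∈ [-1/144, 13/72)
j=5 picked index 4: u0 ∈ [-17/144, 5/72)
j=6 picked index 5: u0 ∈ [-1/24, 5/24)
j=7 picked index 5: u0 ∈ [-11/72, 7/72)
j=8 picked index 8: u0 ∈ [7/144, 1/9)
intersection: [17/288, 5/72)

17/288 5/72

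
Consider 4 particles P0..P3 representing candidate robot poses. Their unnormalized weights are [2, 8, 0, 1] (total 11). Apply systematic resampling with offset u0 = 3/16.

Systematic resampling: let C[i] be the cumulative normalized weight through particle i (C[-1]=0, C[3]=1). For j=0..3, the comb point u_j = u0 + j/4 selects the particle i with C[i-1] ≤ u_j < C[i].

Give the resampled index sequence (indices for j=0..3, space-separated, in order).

1 1 1 3

C = [2/11, 10/11, 10/11, 1]
j=0: u_0=3/16 ∈ [2/11, 10/11) → index 1
j=1: u_1=7/16 ∈ [2/11, 10/11) → index 1
j=2: u_2=11/16 ∈ [2/11, 10/11) → index 1
j=3: u_3=15/16 ∈ [10/11, 1) → index 3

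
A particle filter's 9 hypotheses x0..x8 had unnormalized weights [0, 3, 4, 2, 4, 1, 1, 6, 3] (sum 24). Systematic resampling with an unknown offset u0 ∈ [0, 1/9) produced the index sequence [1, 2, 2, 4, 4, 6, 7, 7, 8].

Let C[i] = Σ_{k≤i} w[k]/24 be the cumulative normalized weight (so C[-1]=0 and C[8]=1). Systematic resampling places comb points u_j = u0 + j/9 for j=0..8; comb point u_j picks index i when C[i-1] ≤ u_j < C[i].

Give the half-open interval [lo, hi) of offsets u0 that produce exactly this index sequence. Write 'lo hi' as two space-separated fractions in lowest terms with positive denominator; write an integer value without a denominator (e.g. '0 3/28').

1/24 5/72

C = [0, 1/8, 7/24, 3/8, 13/24, 7/12, 5/8, 7/8, 1]
j=0 picked index 1: u0 ∈ [0, 1/8)
j=1 picked index 2: u0 ∈ [1/72, 13/72)
j=2 picked index 2: u0 ∈ [-7/72, 5/72)
j=3 picked index 4: u0 ∈ [1/24, 5/24)
j=4 picked index 4: u0 ∈ [-5/72, 7/72)
j=5 picked index 6: u0 ∈ [1/36, 5/72)
j=6 picked index 7: u0 ∈ [-1/24, 5/24)
j=7 picked index 7: u0 ∈ [-11/72, 7/72)
j=8 picked index 8: u0 ∈ [-1/72, 1/9)
intersection: [1/24, 5/72)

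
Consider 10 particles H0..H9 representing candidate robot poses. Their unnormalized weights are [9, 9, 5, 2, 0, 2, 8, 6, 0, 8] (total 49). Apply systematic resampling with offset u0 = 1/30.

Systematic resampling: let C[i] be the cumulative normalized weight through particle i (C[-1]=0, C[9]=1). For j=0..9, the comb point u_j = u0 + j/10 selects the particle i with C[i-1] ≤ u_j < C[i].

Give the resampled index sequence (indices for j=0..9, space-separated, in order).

0 0 1 1 2 5 6 7 7 9

C = [9/49, 18/49, 23/49, 25/49, 25/49, 27/49, 5/7, 41/49, 41/49, 1]
j=0: u_0=1/30 ∈ [0, 9/49) → index 0
j=1: u_1=2/15 ∈ [0, 9/49) → index 0
j=2: u_2=7/30 ∈ [9/49, 18/49) → index 1
j=3: u_3=1/3 ∈ [9/49, 18/49) → index 1
j=4: u_4=13/30 ∈ [18/49, 23/49) → index 2
j=5: u_5=8/15 ∈ [25/49, 27/49) → index 5
j=6: u_6=19/30 ∈ [27/49, 5/7) → index 6
j=7: u_7=11/15 ∈ [5/7, 41/49) → index 7
j=8: u_8=5/6 ∈ [5/7, 41/49) → index 7
j=9: u_9=14/15 ∈ [41/49, 1) → index 9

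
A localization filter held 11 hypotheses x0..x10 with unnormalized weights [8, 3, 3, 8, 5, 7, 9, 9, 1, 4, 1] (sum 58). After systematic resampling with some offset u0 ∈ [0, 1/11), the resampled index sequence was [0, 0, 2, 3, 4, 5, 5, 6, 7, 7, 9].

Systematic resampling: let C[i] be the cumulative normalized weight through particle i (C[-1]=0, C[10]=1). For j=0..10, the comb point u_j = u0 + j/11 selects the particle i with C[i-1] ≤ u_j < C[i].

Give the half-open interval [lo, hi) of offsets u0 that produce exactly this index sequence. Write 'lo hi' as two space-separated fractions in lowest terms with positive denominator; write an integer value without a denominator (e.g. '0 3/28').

C = [4/29, 11/58, 7/29, 11/29, 27/58, 17/29, 43/58, 26/29, 53/58, 57/58, 1]
j=0 picked index 0: u0 ∈ [0, 4/29)
j=1 picked index 0: u0 ∈ [-1/11, 15/319)
j=2 picked index 2: u0 ∈ [5/638, 19/319)
j=3 picked index 3: u0 ∈ [-10/319, 34/319)
j=4 picked index 4: u0 ∈ [5/319, 65/638)
j=5 picked index 5: u0 ∈ [7/638, 42/319)
j=6 picked index 5: u0 ∈ [-51/638, 13/319)
j=7 picked index 6: u0 ∈ [-16/319, 67/638)
j=8 picked index 7: u0 ∈ [9/638, 54/319)
j=9 picked index 7: u0 ∈ [-49/638, 25/319)
j=10 picked index 9: u0 ∈ [3/638, 47/638)
intersection: [5/319, 13/319)

5/319 13/319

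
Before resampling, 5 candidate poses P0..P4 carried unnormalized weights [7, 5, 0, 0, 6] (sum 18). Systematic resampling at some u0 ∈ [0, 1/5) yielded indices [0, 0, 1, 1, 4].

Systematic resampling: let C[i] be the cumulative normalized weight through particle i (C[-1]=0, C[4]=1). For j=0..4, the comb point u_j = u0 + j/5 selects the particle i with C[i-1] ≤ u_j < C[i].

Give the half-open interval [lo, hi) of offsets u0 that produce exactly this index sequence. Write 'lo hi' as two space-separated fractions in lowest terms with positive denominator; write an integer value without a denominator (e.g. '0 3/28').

0 1/15

C = [7/18, 2/3, 2/3, 2/3, 1]
j=0 picked index 0: u0 ∈ [0, 7/18)
j=1 picked index 0: u0 ∈ [-1/5, 17/90)
j=2 picked index 1: u0 ∈ [-1/90, 4/15)
j=3 picked index 1: u0 ∈ [-19/90, 1/15)
j=4 picked index 4: u0 ∈ [-2/15, 1/5)
intersection: [0, 1/15)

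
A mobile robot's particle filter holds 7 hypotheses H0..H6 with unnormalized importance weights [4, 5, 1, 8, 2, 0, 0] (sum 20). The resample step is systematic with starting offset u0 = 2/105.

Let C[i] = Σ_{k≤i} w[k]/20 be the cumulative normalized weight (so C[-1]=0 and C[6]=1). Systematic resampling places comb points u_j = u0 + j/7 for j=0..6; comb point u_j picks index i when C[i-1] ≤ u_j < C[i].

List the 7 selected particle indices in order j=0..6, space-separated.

C = [1/5, 9/20, 1/2, 9/10, 1, 1, 1]
j=0: u_0=2/105 ∈ [0, 1/5) → index 0
j=1: u_1=17/105 ∈ [0, 1/5) → index 0
j=2: u_2=32/105 ∈ [1/5, 9/20) → index 1
j=3: u_3=47/105 ∈ [1/5, 9/20) → index 1
j=4: u_4=62/105 ∈ [1/2, 9/10) → index 3
j=5: u_5=11/15 ∈ [1/2, 9/10) → index 3
j=6: u_6=92/105 ∈ [1/2, 9/10) → index 3

0 0 1 1 3 3 3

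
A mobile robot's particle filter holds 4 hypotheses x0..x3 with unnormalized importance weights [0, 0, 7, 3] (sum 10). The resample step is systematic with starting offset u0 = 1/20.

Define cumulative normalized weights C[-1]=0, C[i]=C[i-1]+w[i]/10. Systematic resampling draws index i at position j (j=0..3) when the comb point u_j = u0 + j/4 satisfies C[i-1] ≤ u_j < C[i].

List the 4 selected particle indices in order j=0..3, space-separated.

2 2 2 3

C = [0, 0, 7/10, 1]
j=0: u_0=1/20 ∈ [0, 7/10) → index 2
j=1: u_1=3/10 ∈ [0, 7/10) → index 2
j=2: u_2=11/20 ∈ [0, 7/10) → index 2
j=3: u_3=4/5 ∈ [7/10, 1) → index 3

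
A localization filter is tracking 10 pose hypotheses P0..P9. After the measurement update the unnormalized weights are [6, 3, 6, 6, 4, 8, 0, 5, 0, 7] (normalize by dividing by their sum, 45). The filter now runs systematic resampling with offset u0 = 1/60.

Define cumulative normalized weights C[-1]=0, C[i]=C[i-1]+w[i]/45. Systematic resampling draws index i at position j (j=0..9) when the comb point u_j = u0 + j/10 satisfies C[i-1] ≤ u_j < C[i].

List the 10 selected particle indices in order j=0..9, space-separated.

0 0 2 2 3 4 5 5 7 9

C = [2/15, 1/5, 1/3, 7/15, 5/9, 11/15, 11/15, 38/45, 38/45, 1]
j=0: u_0=1/60 ∈ [0, 2/15) → index 0
j=1: u_1=7/60 ∈ [0, 2/15) → index 0
j=2: u_2=13/60 ∈ [1/5, 1/3) → index 2
j=3: u_3=19/60 ∈ [1/5, 1/3) → index 2
j=4: u_4=5/12 ∈ [1/3, 7/15) → index 3
j=5: u_5=31/60 ∈ [7/15, 5/9) → index 4
j=6: u_6=37/60 ∈ [5/9, 11/15) → index 5
j=7: u_7=43/60 ∈ [5/9, 11/15) → index 5
j=8: u_8=49/60 ∈ [11/15, 38/45) → index 7
j=9: u_9=11/12 ∈ [38/45, 1) → index 9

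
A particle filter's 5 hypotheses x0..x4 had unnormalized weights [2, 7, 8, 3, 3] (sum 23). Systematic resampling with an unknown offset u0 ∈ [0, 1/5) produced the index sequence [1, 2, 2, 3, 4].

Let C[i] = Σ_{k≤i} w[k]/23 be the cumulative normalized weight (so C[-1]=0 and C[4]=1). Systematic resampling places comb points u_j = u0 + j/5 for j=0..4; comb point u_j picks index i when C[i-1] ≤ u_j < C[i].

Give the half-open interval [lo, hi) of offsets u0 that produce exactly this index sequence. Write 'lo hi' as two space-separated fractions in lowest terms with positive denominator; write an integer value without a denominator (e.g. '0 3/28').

C = [2/23, 9/23, 17/23, 20/23, 1]
j=0 picked index 1: u0 ∈ [2/23, 9/23)
j=1 picked index 2: u0 ∈ [22/115, 62/115)
j=2 picked index 2: u0 ∈ [-1/115, 39/115)
j=3 picked index 3: u0 ∈ [16/115, 31/115)
j=4 picked index 4: u0 ∈ [8/115, 1/5)
intersection: [22/115, 1/5)

22/115 1/5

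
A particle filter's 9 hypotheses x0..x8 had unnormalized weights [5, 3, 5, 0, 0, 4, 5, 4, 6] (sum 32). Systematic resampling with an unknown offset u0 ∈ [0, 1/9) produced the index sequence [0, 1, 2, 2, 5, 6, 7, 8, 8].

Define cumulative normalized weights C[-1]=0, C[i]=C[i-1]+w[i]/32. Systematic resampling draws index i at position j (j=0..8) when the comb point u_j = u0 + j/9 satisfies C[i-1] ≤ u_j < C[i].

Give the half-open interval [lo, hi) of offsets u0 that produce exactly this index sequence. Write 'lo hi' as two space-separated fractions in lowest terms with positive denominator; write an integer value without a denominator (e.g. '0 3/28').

C = [5/32, 1/4, 13/32, 13/32, 13/32, 17/32, 11/16, 13/16, 1]
j=0 picked index 0: u0 ∈ [0, 5/32)
j=1 picked index 1: u0 ∈ [13/288, 5/36)
j=2 picked index 2: u0 ∈ [1/36, 53/288)
j=3 picked index 2: u0 ∈ [-1/12, 7/96)
j=4 picked index 5: u0 ∈ [-11/288, 25/288)
j=5 picked index 6: u0 ∈ [-7/288, 19/144)
j=6 picked index 7: u0 ∈ [1/48, 7/48)
j=7 picked index 8: u0 ∈ [5/144, 2/9)
j=8 picked index 8: u0 ∈ [-11/144, 1/9)
intersection: [13/288, 7/96)

13/288 7/96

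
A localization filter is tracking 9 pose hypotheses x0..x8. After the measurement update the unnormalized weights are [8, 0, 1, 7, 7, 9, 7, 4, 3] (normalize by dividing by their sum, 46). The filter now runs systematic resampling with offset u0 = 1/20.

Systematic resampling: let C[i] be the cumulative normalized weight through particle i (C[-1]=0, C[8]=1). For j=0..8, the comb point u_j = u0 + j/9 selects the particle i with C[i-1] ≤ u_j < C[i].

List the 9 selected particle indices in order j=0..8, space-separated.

0 0 3 4 4 5 6 6 8

C = [4/23, 4/23, 9/46, 8/23, 1/2, 16/23, 39/46, 43/46, 1]
j=0: u_0=1/20 ∈ [0, 4/23) → index 0
j=1: u_1=29/180 ∈ [0, 4/23) → index 0
j=2: u_2=49/180 ∈ [9/46, 8/23) → index 3
j=3: u_3=23/60 ∈ [8/23, 1/2) → index 4
j=4: u_4=89/180 ∈ [8/23, 1/2) → index 4
j=5: u_5=109/180 ∈ [1/2, 16/23) → index 5
j=6: u_6=43/60 ∈ [16/23, 39/46) → index 6
j=7: u_7=149/180 ∈ [16/23, 39/46) → index 6
j=8: u_8=169/180 ∈ [43/46, 1) → index 8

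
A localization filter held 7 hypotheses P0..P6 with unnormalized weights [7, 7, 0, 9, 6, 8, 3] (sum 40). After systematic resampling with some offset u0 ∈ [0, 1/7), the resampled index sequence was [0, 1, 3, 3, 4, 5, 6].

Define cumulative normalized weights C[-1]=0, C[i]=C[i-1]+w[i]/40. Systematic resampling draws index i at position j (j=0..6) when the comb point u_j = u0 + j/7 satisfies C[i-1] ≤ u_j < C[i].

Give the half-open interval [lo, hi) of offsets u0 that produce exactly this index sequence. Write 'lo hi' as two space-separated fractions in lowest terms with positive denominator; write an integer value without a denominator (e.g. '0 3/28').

C = [7/40, 7/20, 7/20, 23/40, 29/40, 37/40, 1]
j=0 picked index 0: u0 ∈ [0, 7/40)
j=1 picked index 1: u0 ∈ [9/280, 29/140)
j=2 picked index 3: u0 ∈ [9/140, 81/280)
j=3 picked index 3: u0 ∈ [-11/140, 41/280)
j=4 picked index 4: u0 ∈ [1/280, 43/280)
j=5 picked index 5: u0 ∈ [3/280, 59/280)
j=6 picked index 6: u0 ∈ [19/280, 1/7)
intersection: [19/280, 1/7)

19/280 1/7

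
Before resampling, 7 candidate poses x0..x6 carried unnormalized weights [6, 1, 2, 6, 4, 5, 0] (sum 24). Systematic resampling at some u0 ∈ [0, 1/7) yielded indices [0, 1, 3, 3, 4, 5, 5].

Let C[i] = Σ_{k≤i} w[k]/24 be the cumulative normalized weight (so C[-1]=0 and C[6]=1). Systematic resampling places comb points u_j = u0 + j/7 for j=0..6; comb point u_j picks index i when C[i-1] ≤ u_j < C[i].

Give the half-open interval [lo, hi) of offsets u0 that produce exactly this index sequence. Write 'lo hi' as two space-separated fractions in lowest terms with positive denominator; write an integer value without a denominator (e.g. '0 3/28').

3/28 1/7

C = [1/4, 7/24, 3/8, 5/8, 19/24, 1, 1]
j=0 picked index 0: u0 ∈ [0, 1/4)
j=1 picked index 1: u0 ∈ [3/28, 25/168)
j=2 picked index 3: u0 ∈ [5/56, 19/56)
j=3 picked index 3: u0 ∈ [-3/56, 11/56)
j=4 picked index 4: u0 ∈ [3/56, 37/168)
j=5 picked index 5: u0 ∈ [13/168, 2/7)
j=6 picked index 5: u0 ∈ [-11/168, 1/7)
intersection: [3/28, 1/7)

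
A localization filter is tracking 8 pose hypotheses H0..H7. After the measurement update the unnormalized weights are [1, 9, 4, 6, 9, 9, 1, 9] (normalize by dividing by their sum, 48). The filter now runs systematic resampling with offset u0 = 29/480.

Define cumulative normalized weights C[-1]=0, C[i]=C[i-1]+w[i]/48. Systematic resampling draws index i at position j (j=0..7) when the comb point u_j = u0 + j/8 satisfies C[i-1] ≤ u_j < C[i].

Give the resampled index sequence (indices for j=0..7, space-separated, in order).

1 1 3 4 4 5 6 7

C = [1/48, 5/24, 7/24, 5/12, 29/48, 19/24, 13/16, 1]
j=0: u_0=29/480 ∈ [1/48, 5/24) → index 1
j=1: u_1=89/480 ∈ [1/48, 5/24) → index 1
j=2: u_2=149/480 ∈ [7/24, 5/12) → index 3
j=3: u_3=209/480 ∈ [5/12, 29/48) → index 4
j=4: u_4=269/480 ∈ [5/12, 29/48) → index 4
j=5: u_5=329/480 ∈ [29/48, 19/24) → index 5
j=6: u_6=389/480 ∈ [19/24, 13/16) → index 6
j=7: u_7=449/480 ∈ [13/16, 1) → index 7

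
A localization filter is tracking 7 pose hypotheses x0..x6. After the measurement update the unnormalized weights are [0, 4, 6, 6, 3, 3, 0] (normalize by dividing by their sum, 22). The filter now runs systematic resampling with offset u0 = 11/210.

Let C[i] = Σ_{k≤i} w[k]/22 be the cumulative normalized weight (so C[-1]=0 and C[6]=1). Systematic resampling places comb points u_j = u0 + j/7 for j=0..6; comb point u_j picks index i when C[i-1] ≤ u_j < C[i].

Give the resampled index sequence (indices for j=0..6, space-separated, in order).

C = [0, 2/11, 5/11, 8/11, 19/22, 1, 1]
j=0: u_0=11/210 ∈ [0, 2/11) → index 1
j=1: u_1=41/210 ∈ [2/11, 5/11) → index 2
j=2: u_2=71/210 ∈ [2/11, 5/11) → index 2
j=3: u_3=101/210 ∈ [5/11, 8/11) → index 3
j=4: u_4=131/210 ∈ [5/11, 8/11) → index 3
j=5: u_5=23/30 ∈ [8/11, 19/22) → index 4
j=6: u_6=191/210 ∈ [19/22, 1) → index 5

1 2 2 3 3 4 5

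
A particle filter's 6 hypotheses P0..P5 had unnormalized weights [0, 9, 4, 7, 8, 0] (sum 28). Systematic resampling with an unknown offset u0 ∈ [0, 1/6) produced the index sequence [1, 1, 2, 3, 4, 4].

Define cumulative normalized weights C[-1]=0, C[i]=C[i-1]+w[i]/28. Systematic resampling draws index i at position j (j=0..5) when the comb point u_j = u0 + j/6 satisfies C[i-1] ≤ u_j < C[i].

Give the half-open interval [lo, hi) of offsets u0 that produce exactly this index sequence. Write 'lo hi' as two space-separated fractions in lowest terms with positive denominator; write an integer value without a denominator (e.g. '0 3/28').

1/21 11/84

C = [0, 9/28, 13/28, 5/7, 1, 1]
j=0 picked index 1: u0 ∈ [0, 9/28)
j=1 picked index 1: u0 ∈ [-1/6, 13/84)
j=2 picked index 2: u0 ∈ [-1/84, 11/84)
j=3 picked index 3: u0 ∈ [-1/28, 3/14)
j=4 picked index 4: u0 ∈ [1/21, 1/3)
j=5 picked index 4: u0 ∈ [-5/42, 1/6)
intersection: [1/21, 11/84)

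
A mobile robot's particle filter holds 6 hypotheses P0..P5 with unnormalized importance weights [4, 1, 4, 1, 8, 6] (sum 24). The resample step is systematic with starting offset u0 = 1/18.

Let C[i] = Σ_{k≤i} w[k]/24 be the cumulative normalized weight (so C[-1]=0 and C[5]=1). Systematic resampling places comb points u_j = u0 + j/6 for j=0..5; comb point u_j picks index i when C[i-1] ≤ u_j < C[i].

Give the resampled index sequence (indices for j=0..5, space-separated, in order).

0 2 3 4 4 5

C = [1/6, 5/24, 3/8, 5/12, 3/4, 1]
j=0: u_0=1/18 ∈ [0, 1/6) → index 0
j=1: u_1=2/9 ∈ [5/24, 3/8) → index 2
j=2: u_2=7/18 ∈ [3/8, 5/12) → index 3
j=3: u_3=5/9 ∈ [5/12, 3/4) → index 4
j=4: u_4=13/18 ∈ [5/12, 3/4) → index 4
j=5: u_5=8/9 ∈ [3/4, 1) → index 5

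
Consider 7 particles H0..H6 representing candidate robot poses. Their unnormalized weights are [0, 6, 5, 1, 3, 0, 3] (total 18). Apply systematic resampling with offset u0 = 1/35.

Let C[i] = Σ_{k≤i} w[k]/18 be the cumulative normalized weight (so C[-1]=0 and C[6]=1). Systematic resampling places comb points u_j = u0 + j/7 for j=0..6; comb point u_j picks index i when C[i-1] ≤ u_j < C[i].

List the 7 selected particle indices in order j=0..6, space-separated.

C = [0, 1/3, 11/18, 2/3, 5/6, 5/6, 1]
j=0: u_0=1/35 ∈ [0, 1/3) → index 1
j=1: u_1=6/35 ∈ [0, 1/3) → index 1
j=2: u_2=11/35 ∈ [0, 1/3) → index 1
j=3: u_3=16/35 ∈ [1/3, 11/18) → index 2
j=4: u_4=3/5 ∈ [1/3, 11/18) → index 2
j=5: u_5=26/35 ∈ [2/3, 5/6) → index 4
j=6: u_6=31/35 ∈ [5/6, 1) → index 6

1 1 1 2 2 4 6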